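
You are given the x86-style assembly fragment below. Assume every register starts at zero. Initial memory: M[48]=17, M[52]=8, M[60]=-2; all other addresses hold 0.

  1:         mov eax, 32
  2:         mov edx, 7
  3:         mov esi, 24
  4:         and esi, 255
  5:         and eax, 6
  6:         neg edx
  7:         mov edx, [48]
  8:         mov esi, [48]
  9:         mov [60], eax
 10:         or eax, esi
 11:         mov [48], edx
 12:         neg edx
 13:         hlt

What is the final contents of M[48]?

mov eax, 32 → eax=32
mov edx, 7 → edx=7
mov esi, 24 → esi=24
and esi, 255 → esi=24&255=24
and eax, 6 → eax=32&6=0
neg edx → edx=-(7)=-7
mov edx, [48] → edx=M[48]=17
mov esi, [48] → esi=M[48]=17
mov [60], eax → M[60]=0
or eax, esi → eax=0|17=17
mov [48], edx → M[48]=17
neg edx → edx=-(17)=-17
halt.

17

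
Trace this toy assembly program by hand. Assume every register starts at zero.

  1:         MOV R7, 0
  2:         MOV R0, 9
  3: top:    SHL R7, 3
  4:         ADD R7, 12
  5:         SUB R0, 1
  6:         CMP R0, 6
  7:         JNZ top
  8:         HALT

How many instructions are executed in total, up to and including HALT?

18

MOV R7, 0 → R7=0
MOV R0, 9 → R0=9
SHL R7, 3 → R7=0<<3=0
ADD R7, 12 → R7=0+12=12
SUB R0, 1 → R0=9-1=8
CMP R0, 6  (cmp 8,6)
JNZ top: taken
SHL R7, 3 → R7=12<<3=96
ADD R7, 12 → R7=96+12=108
SUB R0, 1 → R0=8-1=7
CMP R0, 6  (cmp 7,6)
JNZ top: taken
SHL R7, 3 → R7=108<<3=864
ADD R7, 12 → R7=864+12=876
SUB R0, 1 → R0=7-1=6
CMP R0, 6  (cmp 6,6)
JNZ top: not taken
halt.
Total executed instructions: 18.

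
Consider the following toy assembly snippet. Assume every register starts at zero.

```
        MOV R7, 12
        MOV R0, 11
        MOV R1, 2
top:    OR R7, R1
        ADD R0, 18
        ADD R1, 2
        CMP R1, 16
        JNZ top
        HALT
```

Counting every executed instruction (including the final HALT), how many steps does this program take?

MOV R7, 12 → R7=12
MOV R0, 11 → R0=11
MOV R1, 2 → R1=2
OR R7, R1 → R7=12|2=14
ADD R0, 18 → R0=11+18=29
ADD R1, 2 → R1=2+2=4
CMP R1, 16  (cmp 4,16)
JNZ top: taken
OR R7, R1 → R7=14|4=14
ADD R0, 18 → R0=29+18=47
ADD R1, 2 → R1=4+2=6
CMP R1, 16  (cmp 6,16)
JNZ top: taken
OR R7, R1 → R7=14|6=14
ADD R0, 18 → R0=47+18=65
ADD R1, 2 → R1=6+2=8
CMP R1, 16  (cmp 8,16)
JNZ top: taken
OR R7, R1 → R7=14|8=14
ADD R0, 18 → R0=65+18=83
ADD R1, 2 → R1=8+2=10
CMP R1, 16  (cmp 10,16)
JNZ top: taken
OR R7, R1 → R7=14|10=14
ADD R0, 18 → R0=83+18=101
ADD R1, 2 → R1=10+2=12
CMP R1, 16  (cmp 12,16)
JNZ top: taken
OR R7, R1 → R7=14|12=14
ADD R0, 18 → R0=101+18=119
ADD R1, 2 → R1=12+2=14
CMP R1, 16  (cmp 14,16)
JNZ top: taken
OR R7, R1 → R7=14|14=14
ADD R0, 18 → R0=119+18=137
ADD R1, 2 → R1=14+2=16
CMP R1, 16  (cmp 16,16)
JNZ top: not taken
halt.
Total executed instructions: 39.

39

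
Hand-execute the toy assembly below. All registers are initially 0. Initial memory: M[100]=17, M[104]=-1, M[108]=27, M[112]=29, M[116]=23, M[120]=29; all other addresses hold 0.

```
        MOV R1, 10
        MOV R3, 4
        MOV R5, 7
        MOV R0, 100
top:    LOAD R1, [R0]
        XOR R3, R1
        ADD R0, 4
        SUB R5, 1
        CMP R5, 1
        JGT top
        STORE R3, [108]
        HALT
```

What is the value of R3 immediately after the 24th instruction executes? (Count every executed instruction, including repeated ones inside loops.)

MOV R1, 10 → R1=10
MOV R3, 4 → R3=4
MOV R5, 7 → R5=7
MOV R0, 100 → R0=100
LOAD R1, [R0] → R1=M[100]=17
XOR R3, R1 → R3=4^17=21
ADD R0, 4 → R0=100+4=104
SUB R5, 1 → R5=7-1=6
CMP R5, 1  (cmp 6,1)
JGT top: taken
LOAD R1, [R0] → R1=M[104]=-1
XOR R3, R1 → R3=21^(-1)=-22
ADD R0, 4 → R0=104+4=108
SUB R5, 1 → R5=6-1=5
CMP R5, 1  (cmp 5,1)
JGT top: taken
LOAD R1, [R0] → R1=M[108]=27
XOR R3, R1 → R3=(-22)^27=-15
ADD R0, 4 → R0=108+4=112
SUB R5, 1 → R5=5-1=4
CMP R5, 1  (cmp 4,1)
JGT top: taken
LOAD R1, [R0] → R1=M[112]=29
XOR R3, R1 → R3=(-15)^29=-20
After step 24: R3 = -20.

-20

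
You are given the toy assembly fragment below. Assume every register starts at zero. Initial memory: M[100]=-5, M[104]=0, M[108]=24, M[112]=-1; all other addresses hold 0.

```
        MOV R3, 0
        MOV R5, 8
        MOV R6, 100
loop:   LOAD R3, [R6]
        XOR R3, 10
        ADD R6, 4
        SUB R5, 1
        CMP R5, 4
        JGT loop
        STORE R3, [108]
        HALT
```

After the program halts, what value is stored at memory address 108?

-11

R3=0
R5=8
R6=100
R3=M[100]=-5
R3=(-5)^10=-15
R6=100+4=104
R5=8-1=7
CMP R5, 4  (cmp 7,4)
JGT loop: taken
R3=M[104]=0
R3=0^10=10
R6=104+4=108
R5=7-1=6
CMP R5, 4  (cmp 6,4)
JGT loop: taken
R3=M[108]=24
R3=24^10=18
R6=108+4=112
R5=6-1=5
CMP R5, 4  (cmp 5,4)
JGT loop: taken
R3=M[112]=-1
R3=(-1)^10=-11
R6=112+4=116
R5=5-1=4
CMP R5, 4  (cmp 4,4)
JGT loop: not taken
STORE R3, [108] → M[108]=-11
halt.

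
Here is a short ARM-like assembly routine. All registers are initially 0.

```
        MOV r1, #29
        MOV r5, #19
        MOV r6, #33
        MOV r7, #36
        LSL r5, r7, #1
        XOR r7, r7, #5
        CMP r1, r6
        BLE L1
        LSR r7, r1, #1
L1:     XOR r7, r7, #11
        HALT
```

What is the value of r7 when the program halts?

MOV r1, #29 → r1=29
MOV r5, #19 → r5=19
MOV r6, #33 → r6=33
MOV r7, #36 → r7=36
LSL r5, r7, #1 → r5=36<<1=72
XOR r7, r7, #5 → r7=36^5=33
CMP r1, r6  (cmp 29,33)
BLE L1: taken
XOR r7, r7, #11 → r7=33^11=42
halt.

42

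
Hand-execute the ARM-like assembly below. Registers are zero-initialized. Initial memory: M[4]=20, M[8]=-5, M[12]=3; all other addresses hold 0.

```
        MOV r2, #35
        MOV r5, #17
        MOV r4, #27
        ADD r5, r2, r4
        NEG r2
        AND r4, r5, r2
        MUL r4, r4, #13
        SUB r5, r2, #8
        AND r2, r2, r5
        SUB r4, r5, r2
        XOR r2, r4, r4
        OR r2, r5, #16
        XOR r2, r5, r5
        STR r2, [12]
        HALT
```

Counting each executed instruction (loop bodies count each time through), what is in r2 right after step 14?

after MOV r2, #35: r2=35
after MOV r5, #17: r5=17
after MOV r4, #27: r4=27
after ADD r5, r2, r4: r5=35+27=62
after NEG r2: r2=-(35)=-35
after AND r4, r5, r2: r4=62&(-35)=28
after MUL r4, r4, #13: r4=28*13=364
after SUB r5, r2, #8: r5=(-35)-8=-43
after AND r2, r2, r5: r2=(-35)&(-43)=-43
after SUB r4, r5, r2: r4=(-43)-(-43)=0
after XOR r2, r4, r4: r2=0^0=0
after OR r2, r5, #16: r2=(-43)|16=-43
after XOR r2, r5, r5: r2=(-43)^(-43)=0
STR r2, [12] → M[12]=0
After step 14: r2 = 0.

0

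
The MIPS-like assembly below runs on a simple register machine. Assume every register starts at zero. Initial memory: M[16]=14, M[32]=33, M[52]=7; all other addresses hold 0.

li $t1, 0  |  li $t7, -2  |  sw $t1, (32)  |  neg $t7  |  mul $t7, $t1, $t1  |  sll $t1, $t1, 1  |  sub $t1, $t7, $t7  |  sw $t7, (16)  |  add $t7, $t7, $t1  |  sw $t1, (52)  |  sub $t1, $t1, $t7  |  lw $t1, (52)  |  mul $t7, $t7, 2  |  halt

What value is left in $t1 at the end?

after li $t1, 0: $t1=0
after li $t7, -2: $t7=-2
sw $t1, (32) → M[32]=0
after neg $t7: $t7=-(-2)=2
after mul $t7, $t1, $t1: $t7=0*0=0
after sll $t1, $t1, 1: $t1=0<<1=0
after sub $t1, $t7, $t7: $t1=0-0=0
sw $t7, (16) → M[16]=0
after add $t7, $t7, $t1: $t7=0+0=0
sw $t1, (52) → M[52]=0
after sub $t1, $t1, $t7: $t1=0-0=0
after lw $t1, (52): $t1=M[52]=0
after mul $t7, $t7, 2: $t7=0*2=0
halt.

0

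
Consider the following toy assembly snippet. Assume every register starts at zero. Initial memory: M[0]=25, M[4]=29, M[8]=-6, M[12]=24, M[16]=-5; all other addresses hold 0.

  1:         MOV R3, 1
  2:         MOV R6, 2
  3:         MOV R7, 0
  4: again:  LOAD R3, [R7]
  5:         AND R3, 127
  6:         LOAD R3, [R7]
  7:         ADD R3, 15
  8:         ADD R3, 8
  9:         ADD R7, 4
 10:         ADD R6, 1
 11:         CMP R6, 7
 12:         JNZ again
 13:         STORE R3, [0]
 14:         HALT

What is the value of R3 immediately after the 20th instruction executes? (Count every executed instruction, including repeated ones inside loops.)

R3=1
R6=2
R7=0
R3=M[0]=25
R3=25&127=25
R3=M[0]=25
R3=25+15=40
R3=40+8=48
R7=0+4=4
R6=2+1=3
CMP R6, 7  (cmp 3,7)
JNZ again: taken
R3=M[4]=29
R3=29&127=29
R3=M[4]=29
R3=29+15=44
R3=44+8=52
R7=4+4=8
R6=3+1=4
CMP R6, 7  (cmp 4,7)
After step 20: R3 = 52.

52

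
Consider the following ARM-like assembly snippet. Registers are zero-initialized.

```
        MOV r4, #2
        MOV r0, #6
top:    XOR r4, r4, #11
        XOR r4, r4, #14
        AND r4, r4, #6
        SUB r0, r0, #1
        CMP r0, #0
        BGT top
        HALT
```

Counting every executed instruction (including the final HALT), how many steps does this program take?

39

MOV r4, #2 → r4=2
MOV r0, #6 → r0=6
XOR r4, r4, #11 → r4=2^11=9
XOR r4, r4, #14 → r4=9^14=7
AND r4, r4, #6 → r4=7&6=6
SUB r0, r0, #1 → r0=6-1=5
CMP r0, #0  (cmp 5,0)
BGT top: taken
XOR r4, r4, #11 → r4=6^11=13
XOR r4, r4, #14 → r4=13^14=3
AND r4, r4, #6 → r4=3&6=2
SUB r0, r0, #1 → r0=5-1=4
CMP r0, #0  (cmp 4,0)
BGT top: taken
XOR r4, r4, #11 → r4=2^11=9
XOR r4, r4, #14 → r4=9^14=7
AND r4, r4, #6 → r4=7&6=6
SUB r0, r0, #1 → r0=4-1=3
CMP r0, #0  (cmp 3,0)
BGT top: taken
XOR r4, r4, #11 → r4=6^11=13
XOR r4, r4, #14 → r4=13^14=3
AND r4, r4, #6 → r4=3&6=2
SUB r0, r0, #1 → r0=3-1=2
CMP r0, #0  (cmp 2,0)
BGT top: taken
XOR r4, r4, #11 → r4=2^11=9
XOR r4, r4, #14 → r4=9^14=7
AND r4, r4, #6 → r4=7&6=6
SUB r0, r0, #1 → r0=2-1=1
CMP r0, #0  (cmp 1,0)
BGT top: taken
XOR r4, r4, #11 → r4=6^11=13
XOR r4, r4, #14 → r4=13^14=3
AND r4, r4, #6 → r4=3&6=2
SUB r0, r0, #1 → r0=1-1=0
CMP r0, #0  (cmp 0,0)
BGT top: not taken
halt.
Total executed instructions: 39.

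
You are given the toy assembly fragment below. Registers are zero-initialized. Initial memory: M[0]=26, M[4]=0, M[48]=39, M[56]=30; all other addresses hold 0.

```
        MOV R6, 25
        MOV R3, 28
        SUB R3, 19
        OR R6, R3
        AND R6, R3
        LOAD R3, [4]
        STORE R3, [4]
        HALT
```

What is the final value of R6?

after MOV R6, 25: R6=25
after MOV R3, 28: R3=28
after SUB R3, 19: R3=28-19=9
after OR R6, R3: R6=25|9=25
after AND R6, R3: R6=25&9=9
after LOAD R3, [4]: R3=M[4]=0
STORE R3, [4] → M[4]=0
halt.

9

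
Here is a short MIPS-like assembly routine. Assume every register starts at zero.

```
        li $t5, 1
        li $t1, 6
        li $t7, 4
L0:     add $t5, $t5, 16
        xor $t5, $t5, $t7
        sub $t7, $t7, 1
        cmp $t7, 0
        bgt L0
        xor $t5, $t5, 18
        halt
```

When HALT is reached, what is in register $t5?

87

li $t5, 1 → $t5=1
li $t1, 6 → $t1=6
li $t7, 4 → $t7=4
add $t5, $t5, 16 → $t5=1+16=17
xor $t5, $t5, $t7 → $t5=17^4=21
sub $t7, $t7, 1 → $t7=4-1=3
cmp $t7, 0  (cmp 3,0)
bgt L0: taken
add $t5, $t5, 16 → $t5=21+16=37
xor $t5, $t5, $t7 → $t5=37^3=38
sub $t7, $t7, 1 → $t7=3-1=2
cmp $t7, 0  (cmp 2,0)
bgt L0: taken
add $t5, $t5, 16 → $t5=38+16=54
xor $t5, $t5, $t7 → $t5=54^2=52
sub $t7, $t7, 1 → $t7=2-1=1
cmp $t7, 0  (cmp 1,0)
bgt L0: taken
add $t5, $t5, 16 → $t5=52+16=68
xor $t5, $t5, $t7 → $t5=68^1=69
sub $t7, $t7, 1 → $t7=1-1=0
cmp $t7, 0  (cmp 0,0)
bgt L0: not taken
xor $t5, $t5, 18 → $t5=69^18=87
halt.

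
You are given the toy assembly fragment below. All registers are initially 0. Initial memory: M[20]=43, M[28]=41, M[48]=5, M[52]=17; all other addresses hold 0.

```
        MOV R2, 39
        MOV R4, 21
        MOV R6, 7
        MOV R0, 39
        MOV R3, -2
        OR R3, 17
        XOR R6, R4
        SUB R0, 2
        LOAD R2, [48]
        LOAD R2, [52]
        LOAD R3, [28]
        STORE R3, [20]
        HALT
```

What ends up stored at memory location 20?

after MOV R2, 39: R2=39
after MOV R4, 21: R4=21
after MOV R6, 7: R6=7
after MOV R0, 39: R0=39
after MOV R3, -2: R3=-2
after OR R3, 17: R3=(-2)|17=-1
after XOR R6, R4: R6=7^21=18
after SUB R0, 2: R0=39-2=37
after LOAD R2, [48]: R2=M[48]=5
after LOAD R2, [52]: R2=M[52]=17
after LOAD R3, [28]: R3=M[28]=41
STORE R3, [20] → M[20]=41
halt.

41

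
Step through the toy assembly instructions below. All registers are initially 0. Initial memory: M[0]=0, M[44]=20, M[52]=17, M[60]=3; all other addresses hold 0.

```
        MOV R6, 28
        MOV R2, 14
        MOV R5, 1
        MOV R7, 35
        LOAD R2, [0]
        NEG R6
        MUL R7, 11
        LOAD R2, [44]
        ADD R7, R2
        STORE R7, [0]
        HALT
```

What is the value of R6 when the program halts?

-28

R6=28
R2=14
R5=1
R7=35
R2=M[0]=0
R6=-(28)=-28
R7=35*11=385
R2=M[44]=20
R7=385+20=405
STORE R7, [0] → M[0]=405
halt.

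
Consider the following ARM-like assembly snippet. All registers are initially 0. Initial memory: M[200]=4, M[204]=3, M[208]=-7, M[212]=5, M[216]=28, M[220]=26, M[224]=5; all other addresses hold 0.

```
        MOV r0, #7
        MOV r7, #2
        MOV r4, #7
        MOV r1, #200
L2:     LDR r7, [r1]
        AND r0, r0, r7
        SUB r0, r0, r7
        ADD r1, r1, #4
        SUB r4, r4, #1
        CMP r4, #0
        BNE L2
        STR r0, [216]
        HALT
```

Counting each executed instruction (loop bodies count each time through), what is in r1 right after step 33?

216

MOV r0, #7 → r0=7
MOV r7, #2 → r7=2
MOV r4, #7 → r4=7
MOV r1, #200 → r1=200
LDR r7, [r1] → r7=M[200]=4
AND r0, r0, r7 → r0=7&4=4
SUB r0, r0, r7 → r0=4-4=0
ADD r1, r1, #4 → r1=200+4=204
SUB r4, r4, #1 → r4=7-1=6
CMP r4, #0  (cmp 6,0)
BNE L2: taken
LDR r7, [r1] → r7=M[204]=3
AND r0, r0, r7 → r0=0&3=0
SUB r0, r0, r7 → r0=0-3=-3
ADD r1, r1, #4 → r1=204+4=208
SUB r4, r4, #1 → r4=6-1=5
CMP r4, #0  (cmp 5,0)
BNE L2: taken
LDR r7, [r1] → r7=M[208]=-7
AND r0, r0, r7 → r0=(-3)&(-7)=-7
SUB r0, r0, r7 → r0=(-7)-(-7)=0
ADD r1, r1, #4 → r1=208+4=212
SUB r4, r4, #1 → r4=5-1=4
CMP r4, #0  (cmp 4,0)
BNE L2: taken
LDR r7, [r1] → r7=M[212]=5
AND r0, r0, r7 → r0=0&5=0
SUB r0, r0, r7 → r0=0-5=-5
ADD r1, r1, #4 → r1=212+4=216
SUB r4, r4, #1 → r4=4-1=3
CMP r4, #0  (cmp 3,0)
BNE L2: taken
LDR r7, [r1] → r7=M[216]=28
After step 33: r1 = 216.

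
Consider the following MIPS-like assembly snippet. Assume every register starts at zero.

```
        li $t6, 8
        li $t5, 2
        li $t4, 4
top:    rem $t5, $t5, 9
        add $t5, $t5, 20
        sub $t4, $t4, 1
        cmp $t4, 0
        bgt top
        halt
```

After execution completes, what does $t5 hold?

28

$t6=8
$t5=2
$t4=4
$t5=2%9=2
$t5=2+20=22
$t4=4-1=3
cmp $t4, 0  (cmp 3,0)
bgt top: taken
$t5=22%9=4
$t5=4+20=24
$t4=3-1=2
cmp $t4, 0  (cmp 2,0)
bgt top: taken
$t5=24%9=6
$t5=6+20=26
$t4=2-1=1
cmp $t4, 0  (cmp 1,0)
bgt top: taken
$t5=26%9=8
$t5=8+20=28
$t4=1-1=0
cmp $t4, 0  (cmp 0,0)
bgt top: not taken
halt.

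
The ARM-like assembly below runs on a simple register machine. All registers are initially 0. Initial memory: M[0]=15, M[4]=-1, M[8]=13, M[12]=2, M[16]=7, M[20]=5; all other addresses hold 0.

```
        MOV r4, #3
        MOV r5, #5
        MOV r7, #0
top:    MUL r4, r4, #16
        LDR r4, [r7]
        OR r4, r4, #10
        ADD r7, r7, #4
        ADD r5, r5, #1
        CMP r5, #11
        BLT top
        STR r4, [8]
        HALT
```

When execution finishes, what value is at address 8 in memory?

15

r4=3
r5=5
r7=0
r4=3*16=48
r4=M[0]=15
r4=15|10=15
r7=0+4=4
r5=5+1=6
CMP r5, #11  (cmp 6,11)
BLT top: taken
r4=15*16=240
r4=M[4]=-1
r4=(-1)|10=-1
r7=4+4=8
r5=6+1=7
CMP r5, #11  (cmp 7,11)
BLT top: taken
r4=(-1)*16=-16
r4=M[8]=13
r4=13|10=15
r7=8+4=12
r5=7+1=8
CMP r5, #11  (cmp 8,11)
BLT top: taken
r4=15*16=240
r4=M[12]=2
r4=2|10=10
r7=12+4=16
r5=8+1=9
CMP r5, #11  (cmp 9,11)
BLT top: taken
r4=10*16=160
r4=M[16]=7
r4=7|10=15
r7=16+4=20
r5=9+1=10
CMP r5, #11  (cmp 10,11)
BLT top: taken
r4=15*16=240
r4=M[20]=5
r4=5|10=15
r7=20+4=24
r5=10+1=11
CMP r5, #11  (cmp 11,11)
BLT top: not taken
STR r4, [8] → M[8]=15
halt.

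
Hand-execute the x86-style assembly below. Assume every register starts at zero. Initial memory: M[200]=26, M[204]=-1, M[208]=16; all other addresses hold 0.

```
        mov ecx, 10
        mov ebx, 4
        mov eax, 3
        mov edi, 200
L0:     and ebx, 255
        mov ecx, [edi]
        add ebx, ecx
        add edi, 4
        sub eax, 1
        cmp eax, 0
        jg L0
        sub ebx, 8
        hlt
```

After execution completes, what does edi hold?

212

ecx=10
ebx=4
eax=3
edi=200
ebx=4&255=4
ecx=M[200]=26
ebx=4+26=30
edi=200+4=204
eax=3-1=2
cmp eax, 0  (cmp 2,0)
jg L0: taken
ebx=30&255=30
ecx=M[204]=-1
ebx=30+(-1)=29
edi=204+4=208
eax=2-1=1
cmp eax, 0  (cmp 1,0)
jg L0: taken
ebx=29&255=29
ecx=M[208]=16
ebx=29+16=45
edi=208+4=212
eax=1-1=0
cmp eax, 0  (cmp 0,0)
jg L0: not taken
ebx=45-8=37
halt.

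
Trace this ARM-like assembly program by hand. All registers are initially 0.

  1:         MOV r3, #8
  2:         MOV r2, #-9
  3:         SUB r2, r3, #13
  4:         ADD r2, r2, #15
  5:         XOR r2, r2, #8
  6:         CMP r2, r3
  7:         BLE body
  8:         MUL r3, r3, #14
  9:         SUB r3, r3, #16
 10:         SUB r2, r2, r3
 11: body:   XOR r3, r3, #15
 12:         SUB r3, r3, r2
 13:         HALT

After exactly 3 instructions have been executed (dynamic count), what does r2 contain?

MOV r3, #8 → r3=8
MOV r2, #-9 → r2=-9
SUB r2, r3, #13 → r2=8-13=-5
After step 3: r2 = -5.

-5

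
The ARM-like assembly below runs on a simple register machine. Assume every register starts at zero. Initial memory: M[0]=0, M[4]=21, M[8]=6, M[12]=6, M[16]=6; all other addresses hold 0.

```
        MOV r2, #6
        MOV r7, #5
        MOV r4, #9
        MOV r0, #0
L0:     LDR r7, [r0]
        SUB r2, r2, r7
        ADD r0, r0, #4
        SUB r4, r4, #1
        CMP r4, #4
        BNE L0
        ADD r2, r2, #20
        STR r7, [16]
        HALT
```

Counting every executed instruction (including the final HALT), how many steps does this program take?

MOV r2, #6 → r2=6
MOV r7, #5 → r7=5
MOV r4, #9 → r4=9
MOV r0, #0 → r0=0
LDR r7, [r0] → r7=M[0]=0
SUB r2, r2, r7 → r2=6-0=6
ADD r0, r0, #4 → r0=0+4=4
SUB r4, r4, #1 → r4=9-1=8
CMP r4, #4  (cmp 8,4)
BNE L0: taken
LDR r7, [r0] → r7=M[4]=21
SUB r2, r2, r7 → r2=6-21=-15
ADD r0, r0, #4 → r0=4+4=8
SUB r4, r4, #1 → r4=8-1=7
CMP r4, #4  (cmp 7,4)
BNE L0: taken
LDR r7, [r0] → r7=M[8]=6
SUB r2, r2, r7 → r2=(-15)-6=-21
ADD r0, r0, #4 → r0=8+4=12
SUB r4, r4, #1 → r4=7-1=6
CMP r4, #4  (cmp 6,4)
BNE L0: taken
LDR r7, [r0] → r7=M[12]=6
SUB r2, r2, r7 → r2=(-21)-6=-27
ADD r0, r0, #4 → r0=12+4=16
SUB r4, r4, #1 → r4=6-1=5
CMP r4, #4  (cmp 5,4)
BNE L0: taken
LDR r7, [r0] → r7=M[16]=6
SUB r2, r2, r7 → r2=(-27)-6=-33
ADD r0, r0, #4 → r0=16+4=20
SUB r4, r4, #1 → r4=5-1=4
CMP r4, #4  (cmp 4,4)
BNE L0: not taken
ADD r2, r2, #20 → r2=(-33)+20=-13
STR r7, [16] → M[16]=6
halt.
Total executed instructions: 37.

37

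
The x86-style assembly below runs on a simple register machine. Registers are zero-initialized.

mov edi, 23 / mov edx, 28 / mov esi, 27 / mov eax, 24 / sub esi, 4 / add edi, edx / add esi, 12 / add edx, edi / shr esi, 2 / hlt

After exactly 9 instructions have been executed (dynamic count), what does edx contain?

79

edi=23
edx=28
esi=27
eax=24
esi=27-4=23
edi=23+28=51
esi=23+12=35
edx=28+51=79
esi=35>>2=8
After step 9: edx = 79.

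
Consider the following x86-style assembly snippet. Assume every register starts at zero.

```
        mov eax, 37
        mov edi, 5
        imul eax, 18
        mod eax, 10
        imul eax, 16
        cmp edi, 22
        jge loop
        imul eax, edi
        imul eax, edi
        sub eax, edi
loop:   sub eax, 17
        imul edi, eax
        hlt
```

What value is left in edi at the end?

mov eax, 37 → eax=37
mov edi, 5 → edi=5
imul eax, 18 → eax=37*18=666
mod eax, 10 → eax=666%10=6
imul eax, 16 → eax=6*16=96
cmp edi, 22  (cmp 5,22)
jge loop: not taken
imul eax, edi → eax=96*5=480
imul eax, edi → eax=480*5=2400
sub eax, edi → eax=2400-5=2395
sub eax, 17 → eax=2395-17=2378
imul edi, eax → edi=5*2378=11890
halt.

11890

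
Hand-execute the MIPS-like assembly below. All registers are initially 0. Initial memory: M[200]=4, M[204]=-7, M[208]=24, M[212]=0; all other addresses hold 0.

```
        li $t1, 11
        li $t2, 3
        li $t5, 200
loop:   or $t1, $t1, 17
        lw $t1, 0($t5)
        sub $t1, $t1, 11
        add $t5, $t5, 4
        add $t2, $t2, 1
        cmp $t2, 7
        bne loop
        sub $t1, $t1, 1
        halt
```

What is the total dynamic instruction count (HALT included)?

33

after li $t1, 11: $t1=11
after li $t2, 3: $t2=3
after li $t5, 200: $t5=200
after or $t1, $t1, 17: $t1=11|17=27
after lw $t1, 0($t5): $t1=M[200]=4
after sub $t1, $t1, 11: $t1=4-11=-7
after add $t5, $t5, 4: $t5=200+4=204
after add $t2, $t2, 1: $t2=3+1=4
cmp $t2, 7  (cmp 4,7)
bne loop: taken
after or $t1, $t1, 17: $t1=(-7)|17=-7
after lw $t1, 0($t5): $t1=M[204]=-7
after sub $t1, $t1, 11: $t1=(-7)-11=-18
after add $t5, $t5, 4: $t5=204+4=208
after add $t2, $t2, 1: $t2=4+1=5
cmp $t2, 7  (cmp 5,7)
bne loop: taken
after or $t1, $t1, 17: $t1=(-18)|17=-1
after lw $t1, 0($t5): $t1=M[208]=24
after sub $t1, $t1, 11: $t1=24-11=13
after add $t5, $t5, 4: $t5=208+4=212
after add $t2, $t2, 1: $t2=5+1=6
cmp $t2, 7  (cmp 6,7)
bne loop: taken
after or $t1, $t1, 17: $t1=13|17=29
after lw $t1, 0($t5): $t1=M[212]=0
after sub $t1, $t1, 11: $t1=0-11=-11
after add $t5, $t5, 4: $t5=212+4=216
after add $t2, $t2, 1: $t2=6+1=7
cmp $t2, 7  (cmp 7,7)
bne loop: not taken
after sub $t1, $t1, 1: $t1=(-11)-1=-12
halt.
Total executed instructions: 33.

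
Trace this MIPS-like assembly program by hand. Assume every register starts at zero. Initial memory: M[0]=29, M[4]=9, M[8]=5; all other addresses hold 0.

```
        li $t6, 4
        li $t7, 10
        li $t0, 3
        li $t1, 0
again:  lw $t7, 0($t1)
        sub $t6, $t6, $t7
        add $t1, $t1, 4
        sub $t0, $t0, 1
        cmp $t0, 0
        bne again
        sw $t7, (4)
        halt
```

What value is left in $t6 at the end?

-39

$t6=4
$t7=10
$t0=3
$t1=0
$t7=M[0]=29
$t6=4-29=-25
$t1=0+4=4
$t0=3-1=2
cmp $t0, 0  (cmp 2,0)
bne again: taken
$t7=M[4]=9
$t6=(-25)-9=-34
$t1=4+4=8
$t0=2-1=1
cmp $t0, 0  (cmp 1,0)
bne again: taken
$t7=M[8]=5
$t6=(-34)-5=-39
$t1=8+4=12
$t0=1-1=0
cmp $t0, 0  (cmp 0,0)
bne again: not taken
sw $t7, (4) → M[4]=5
halt.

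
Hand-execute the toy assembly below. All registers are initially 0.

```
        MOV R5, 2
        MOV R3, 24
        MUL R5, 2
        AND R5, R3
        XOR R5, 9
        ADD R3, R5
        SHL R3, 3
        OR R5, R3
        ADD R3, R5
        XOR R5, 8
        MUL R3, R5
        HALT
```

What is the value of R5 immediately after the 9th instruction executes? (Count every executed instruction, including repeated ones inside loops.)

265

after MOV R5, 2: R5=2
after MOV R3, 24: R3=24
after MUL R5, 2: R5=2*2=4
after AND R5, R3: R5=4&24=0
after XOR R5, 9: R5=0^9=9
after ADD R3, R5: R3=24+9=33
after SHL R3, 3: R3=33<<3=264
after OR R5, R3: R5=9|264=265
after ADD R3, R5: R3=264+265=529
After step 9: R5 = 265.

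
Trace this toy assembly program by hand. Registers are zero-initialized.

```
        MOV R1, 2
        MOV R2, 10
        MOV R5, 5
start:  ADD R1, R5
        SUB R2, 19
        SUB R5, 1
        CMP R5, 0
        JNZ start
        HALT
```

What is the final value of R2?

MOV R1, 2 → R1=2
MOV R2, 10 → R2=10
MOV R5, 5 → R5=5
ADD R1, R5 → R1=2+5=7
SUB R2, 19 → R2=10-19=-9
SUB R5, 1 → R5=5-1=4
CMP R5, 0  (cmp 4,0)
JNZ start: taken
ADD R1, R5 → R1=7+4=11
SUB R2, 19 → R2=(-9)-19=-28
SUB R5, 1 → R5=4-1=3
CMP R5, 0  (cmp 3,0)
JNZ start: taken
ADD R1, R5 → R1=11+3=14
SUB R2, 19 → R2=(-28)-19=-47
SUB R5, 1 → R5=3-1=2
CMP R5, 0  (cmp 2,0)
JNZ start: taken
ADD R1, R5 → R1=14+2=16
SUB R2, 19 → R2=(-47)-19=-66
SUB R5, 1 → R5=2-1=1
CMP R5, 0  (cmp 1,0)
JNZ start: taken
ADD R1, R5 → R1=16+1=17
SUB R2, 19 → R2=(-66)-19=-85
SUB R5, 1 → R5=1-1=0
CMP R5, 0  (cmp 0,0)
JNZ start: not taken
halt.

-85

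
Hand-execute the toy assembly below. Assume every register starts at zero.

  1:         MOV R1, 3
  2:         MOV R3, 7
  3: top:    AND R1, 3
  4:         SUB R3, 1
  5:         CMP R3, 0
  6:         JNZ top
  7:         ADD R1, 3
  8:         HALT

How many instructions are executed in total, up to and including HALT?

MOV R1, 3 → R1=3
MOV R3, 7 → R3=7
AND R1, 3 → R1=3&3=3
SUB R3, 1 → R3=7-1=6
CMP R3, 0  (cmp 6,0)
JNZ top: taken
AND R1, 3 → R1=3&3=3
SUB R3, 1 → R3=6-1=5
CMP R3, 0  (cmp 5,0)
JNZ top: taken
AND R1, 3 → R1=3&3=3
SUB R3, 1 → R3=5-1=4
CMP R3, 0  (cmp 4,0)
JNZ top: taken
AND R1, 3 → R1=3&3=3
SUB R3, 1 → R3=4-1=3
CMP R3, 0  (cmp 3,0)
JNZ top: taken
AND R1, 3 → R1=3&3=3
SUB R3, 1 → R3=3-1=2
CMP R3, 0  (cmp 2,0)
JNZ top: taken
AND R1, 3 → R1=3&3=3
SUB R3, 1 → R3=2-1=1
CMP R3, 0  (cmp 1,0)
JNZ top: taken
AND R1, 3 → R1=3&3=3
SUB R3, 1 → R3=1-1=0
CMP R3, 0  (cmp 0,0)
JNZ top: not taken
ADD R1, 3 → R1=3+3=6
halt.
Total executed instructions: 32.

32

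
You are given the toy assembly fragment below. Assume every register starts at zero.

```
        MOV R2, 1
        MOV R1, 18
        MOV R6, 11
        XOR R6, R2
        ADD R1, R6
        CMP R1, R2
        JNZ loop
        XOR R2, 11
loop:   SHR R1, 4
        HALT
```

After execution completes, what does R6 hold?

10

R2=1
R1=18
R6=11
R6=11^1=10
R1=18+10=28
CMP R1, R2  (cmp 28,1)
JNZ loop: taken
R1=28>>4=1
halt.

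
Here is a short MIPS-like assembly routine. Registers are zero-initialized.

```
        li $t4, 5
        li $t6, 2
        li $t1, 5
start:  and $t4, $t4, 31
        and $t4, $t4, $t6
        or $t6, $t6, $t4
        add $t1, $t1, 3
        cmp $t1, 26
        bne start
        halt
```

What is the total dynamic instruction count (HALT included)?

46

after li $t4, 5: $t4=5
after li $t6, 2: $t6=2
after li $t1, 5: $t1=5
after and $t4, $t4, 31: $t4=5&31=5
after and $t4, $t4, $t6: $t4=5&2=0
after or $t6, $t6, $t4: $t6=2|0=2
after add $t1, $t1, 3: $t1=5+3=8
cmp $t1, 26  (cmp 8,26)
bne start: taken
after and $t4, $t4, 31: $t4=0&31=0
after and $t4, $t4, $t6: $t4=0&2=0
after or $t6, $t6, $t4: $t6=2|0=2
after add $t1, $t1, 3: $t1=8+3=11
cmp $t1, 26  (cmp 11,26)
bne start: taken
after and $t4, $t4, 31: $t4=0&31=0
after and $t4, $t4, $t6: $t4=0&2=0
after or $t6, $t6, $t4: $t6=2|0=2
after add $t1, $t1, 3: $t1=11+3=14
cmp $t1, 26  (cmp 14,26)
bne start: taken
after and $t4, $t4, 31: $t4=0&31=0
after and $t4, $t4, $t6: $t4=0&2=0
after or $t6, $t6, $t4: $t6=2|0=2
after add $t1, $t1, 3: $t1=14+3=17
cmp $t1, 26  (cmp 17,26)
bne start: taken
after and $t4, $t4, 31: $t4=0&31=0
after and $t4, $t4, $t6: $t4=0&2=0
after or $t6, $t6, $t4: $t6=2|0=2
after add $t1, $t1, 3: $t1=17+3=20
cmp $t1, 26  (cmp 20,26)
bne start: taken
after and $t4, $t4, 31: $t4=0&31=0
after and $t4, $t4, $t6: $t4=0&2=0
after or $t6, $t6, $t4: $t6=2|0=2
after add $t1, $t1, 3: $t1=20+3=23
cmp $t1, 26  (cmp 23,26)
bne start: taken
after and $t4, $t4, 31: $t4=0&31=0
after and $t4, $t4, $t6: $t4=0&2=0
after or $t6, $t6, $t4: $t6=2|0=2
after add $t1, $t1, 3: $t1=23+3=26
cmp $t1, 26  (cmp 26,26)
bne start: not taken
halt.
Total executed instructions: 46.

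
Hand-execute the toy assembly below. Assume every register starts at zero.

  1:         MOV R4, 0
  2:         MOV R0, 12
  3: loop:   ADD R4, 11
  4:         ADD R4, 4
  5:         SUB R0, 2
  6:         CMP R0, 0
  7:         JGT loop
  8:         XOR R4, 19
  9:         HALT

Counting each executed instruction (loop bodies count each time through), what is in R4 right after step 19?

R4=0
R0=12
R4=0+11=11
R4=11+4=15
R0=12-2=10
CMP R0, 0  (cmp 10,0)
JGT loop: taken
R4=15+11=26
R4=26+4=30
R0=10-2=8
CMP R0, 0  (cmp 8,0)
JGT loop: taken
R4=30+11=41
R4=41+4=45
R0=8-2=6
CMP R0, 0  (cmp 6,0)
JGT loop: taken
R4=45+11=56
R4=56+4=60
After step 19: R4 = 60.

60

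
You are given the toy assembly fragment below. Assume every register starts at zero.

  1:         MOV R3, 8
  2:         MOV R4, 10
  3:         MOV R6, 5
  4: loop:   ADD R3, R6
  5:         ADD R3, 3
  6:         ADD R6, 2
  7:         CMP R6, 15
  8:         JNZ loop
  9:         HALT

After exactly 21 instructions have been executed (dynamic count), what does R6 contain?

13

after MOV R3, 8: R3=8
after MOV R4, 10: R4=10
after MOV R6, 5: R6=5
after ADD R3, R6: R3=8+5=13
after ADD R3, 3: R3=13+3=16
after ADD R6, 2: R6=5+2=7
CMP R6, 15  (cmp 7,15)
JNZ loop: taken
after ADD R3, R6: R3=16+7=23
after ADD R3, 3: R3=23+3=26
after ADD R6, 2: R6=7+2=9
CMP R6, 15  (cmp 9,15)
JNZ loop: taken
after ADD R3, R6: R3=26+9=35
after ADD R3, 3: R3=35+3=38
after ADD R6, 2: R6=9+2=11
CMP R6, 15  (cmp 11,15)
JNZ loop: taken
after ADD R3, R6: R3=38+11=49
after ADD R3, 3: R3=49+3=52
after ADD R6, 2: R6=11+2=13
After step 21: R6 = 13.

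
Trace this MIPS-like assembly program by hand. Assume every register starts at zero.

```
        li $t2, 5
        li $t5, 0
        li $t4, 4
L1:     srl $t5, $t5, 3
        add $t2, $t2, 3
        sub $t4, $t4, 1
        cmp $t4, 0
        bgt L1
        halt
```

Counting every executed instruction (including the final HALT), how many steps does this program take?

24

$t2=5
$t5=0
$t4=4
$t5=0>>3=0
$t2=5+3=8
$t4=4-1=3
cmp $t4, 0  (cmp 3,0)
bgt L1: taken
$t5=0>>3=0
$t2=8+3=11
$t4=3-1=2
cmp $t4, 0  (cmp 2,0)
bgt L1: taken
$t5=0>>3=0
$t2=11+3=14
$t4=2-1=1
cmp $t4, 0  (cmp 1,0)
bgt L1: taken
$t5=0>>3=0
$t2=14+3=17
$t4=1-1=0
cmp $t4, 0  (cmp 0,0)
bgt L1: not taken
halt.
Total executed instructions: 24.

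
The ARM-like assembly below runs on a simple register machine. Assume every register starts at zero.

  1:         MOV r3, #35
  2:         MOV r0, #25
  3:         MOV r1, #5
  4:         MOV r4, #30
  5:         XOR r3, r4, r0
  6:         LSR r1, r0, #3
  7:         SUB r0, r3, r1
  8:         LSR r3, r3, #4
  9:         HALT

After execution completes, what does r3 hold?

after MOV r3, #35: r3=35
after MOV r0, #25: r0=25
after MOV r1, #5: r1=5
after MOV r4, #30: r4=30
after XOR r3, r4, r0: r3=30^25=7
after LSR r1, r0, #3: r1=25>>3=3
after SUB r0, r3, r1: r0=7-3=4
after LSR r3, r3, #4: r3=7>>4=0
halt.

0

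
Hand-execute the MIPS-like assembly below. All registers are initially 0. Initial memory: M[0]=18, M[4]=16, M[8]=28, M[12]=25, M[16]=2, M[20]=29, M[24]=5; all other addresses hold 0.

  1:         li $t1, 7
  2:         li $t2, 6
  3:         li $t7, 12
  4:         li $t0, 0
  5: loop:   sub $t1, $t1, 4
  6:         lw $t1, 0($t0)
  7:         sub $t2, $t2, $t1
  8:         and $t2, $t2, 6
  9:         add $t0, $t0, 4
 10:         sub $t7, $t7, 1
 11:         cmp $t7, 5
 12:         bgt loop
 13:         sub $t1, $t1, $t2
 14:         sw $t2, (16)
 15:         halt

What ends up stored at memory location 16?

$t1=7
$t2=6
$t7=12
$t0=0
$t1=7-4=3
$t1=M[0]=18
$t2=6-18=-12
$t2=(-12)&6=4
$t0=0+4=4
$t7=12-1=11
cmp $t7, 5  (cmp 11,5)
bgt loop: taken
$t1=18-4=14
$t1=M[4]=16
$t2=4-16=-12
$t2=(-12)&6=4
$t0=4+4=8
$t7=11-1=10
cmp $t7, 5  (cmp 10,5)
bgt loop: taken
$t1=16-4=12
$t1=M[8]=28
$t2=4-28=-24
$t2=(-24)&6=0
$t0=8+4=12
$t7=10-1=9
cmp $t7, 5  (cmp 9,5)
bgt loop: taken
$t1=28-4=24
$t1=M[12]=25
$t2=0-25=-25
$t2=(-25)&6=6
$t0=12+4=16
$t7=9-1=8
cmp $t7, 5  (cmp 8,5)
bgt loop: taken
$t1=25-4=21
$t1=M[16]=2
$t2=6-2=4
$t2=4&6=4
$t0=16+4=20
$t7=8-1=7
cmp $t7, 5  (cmp 7,5)
bgt loop: taken
$t1=2-4=-2
$t1=M[20]=29
$t2=4-29=-25
$t2=(-25)&6=6
$t0=20+4=24
$t7=7-1=6
cmp $t7, 5  (cmp 6,5)
bgt loop: taken
$t1=29-4=25
$t1=M[24]=5
$t2=6-5=1
$t2=1&6=0
$t0=24+4=28
$t7=6-1=5
cmp $t7, 5  (cmp 5,5)
bgt loop: not taken
$t1=5-0=5
sw $t2, (16) → M[16]=0
halt.

0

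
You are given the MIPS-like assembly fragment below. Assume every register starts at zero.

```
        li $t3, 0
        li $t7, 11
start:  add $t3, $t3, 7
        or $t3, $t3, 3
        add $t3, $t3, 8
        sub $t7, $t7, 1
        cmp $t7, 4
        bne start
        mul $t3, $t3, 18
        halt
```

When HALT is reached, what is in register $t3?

li $t3, 0 → $t3=0
li $t7, 11 → $t7=11
add $t3, $t3, 7 → $t3=0+7=7
or $t3, $t3, 3 → $t3=7|3=7
add $t3, $t3, 8 → $t3=7+8=15
sub $t7, $t7, 1 → $t7=11-1=10
cmp $t7, 4  (cmp 10,4)
bne start: taken
add $t3, $t3, 7 → $t3=15+7=22
or $t3, $t3, 3 → $t3=22|3=23
add $t3, $t3, 8 → $t3=23+8=31
sub $t7, $t7, 1 → $t7=10-1=9
cmp $t7, 4  (cmp 9,4)
bne start: taken
add $t3, $t3, 7 → $t3=31+7=38
or $t3, $t3, 3 → $t3=38|3=39
add $t3, $t3, 8 → $t3=39+8=47
sub $t7, $t7, 1 → $t7=9-1=8
cmp $t7, 4  (cmp 8,4)
bne start: taken
add $t3, $t3, 7 → $t3=47+7=54
or $t3, $t3, 3 → $t3=54|3=55
add $t3, $t3, 8 → $t3=55+8=63
sub $t7, $t7, 1 → $t7=8-1=7
cmp $t7, 4  (cmp 7,4)
bne start: taken
add $t3, $t3, 7 → $t3=63+7=70
or $t3, $t3, 3 → $t3=70|3=71
add $t3, $t3, 8 → $t3=71+8=79
sub $t7, $t7, 1 → $t7=7-1=6
cmp $t7, 4  (cmp 6,4)
bne start: taken
add $t3, $t3, 7 → $t3=79+7=86
or $t3, $t3, 3 → $t3=86|3=87
add $t3, $t3, 8 → $t3=87+8=95
sub $t7, $t7, 1 → $t7=6-1=5
cmp $t7, 4  (cmp 5,4)
bne start: taken
add $t3, $t3, 7 → $t3=95+7=102
or $t3, $t3, 3 → $t3=102|3=103
add $t3, $t3, 8 → $t3=103+8=111
sub $t7, $t7, 1 → $t7=5-1=4
cmp $t7, 4  (cmp 4,4)
bne start: not taken
mul $t3, $t3, 18 → $t3=111*18=1998
halt.

1998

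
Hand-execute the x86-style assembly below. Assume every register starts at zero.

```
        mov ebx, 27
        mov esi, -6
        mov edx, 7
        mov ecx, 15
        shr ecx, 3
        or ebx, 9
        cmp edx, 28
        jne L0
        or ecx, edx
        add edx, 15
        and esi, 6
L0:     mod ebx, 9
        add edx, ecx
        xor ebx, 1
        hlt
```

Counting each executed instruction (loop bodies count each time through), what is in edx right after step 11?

mov ebx, 27 → ebx=27
mov esi, -6 → esi=-6
mov edx, 7 → edx=7
mov ecx, 15 → ecx=15
shr ecx, 3 → ecx=15>>3=1
or ebx, 9 → ebx=27|9=27
cmp edx, 28  (cmp 7,28)
jne L0: taken
mod ebx, 9 → ebx=27%9=0
add edx, ecx → edx=7+1=8
xor ebx, 1 → ebx=0^1=1
After step 11: edx = 8.

8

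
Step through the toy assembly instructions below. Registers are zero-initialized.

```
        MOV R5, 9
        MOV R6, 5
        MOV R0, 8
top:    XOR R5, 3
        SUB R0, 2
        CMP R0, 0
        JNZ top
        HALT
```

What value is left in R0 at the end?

0

MOV R5, 9 → R5=9
MOV R6, 5 → R6=5
MOV R0, 8 → R0=8
XOR R5, 3 → R5=9^3=10
SUB R0, 2 → R0=8-2=6
CMP R0, 0  (cmp 6,0)
JNZ top: taken
XOR R5, 3 → R5=10^3=9
SUB R0, 2 → R0=6-2=4
CMP R0, 0  (cmp 4,0)
JNZ top: taken
XOR R5, 3 → R5=9^3=10
SUB R0, 2 → R0=4-2=2
CMP R0, 0  (cmp 2,0)
JNZ top: taken
XOR R5, 3 → R5=10^3=9
SUB R0, 2 → R0=2-2=0
CMP R0, 0  (cmp 0,0)
JNZ top: not taken
halt.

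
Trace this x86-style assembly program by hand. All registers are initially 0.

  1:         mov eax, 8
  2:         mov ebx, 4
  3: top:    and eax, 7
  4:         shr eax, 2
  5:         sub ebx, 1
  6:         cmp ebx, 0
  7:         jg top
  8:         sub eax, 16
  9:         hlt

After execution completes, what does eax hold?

eax=8
ebx=4
eax=8&7=0
eax=0>>2=0
ebx=4-1=3
cmp ebx, 0  (cmp 3,0)
jg top: taken
eax=0&7=0
eax=0>>2=0
ebx=3-1=2
cmp ebx, 0  (cmp 2,0)
jg top: taken
eax=0&7=0
eax=0>>2=0
ebx=2-1=1
cmp ebx, 0  (cmp 1,0)
jg top: taken
eax=0&7=0
eax=0>>2=0
ebx=1-1=0
cmp ebx, 0  (cmp 0,0)
jg top: not taken
eax=0-16=-16
halt.

-16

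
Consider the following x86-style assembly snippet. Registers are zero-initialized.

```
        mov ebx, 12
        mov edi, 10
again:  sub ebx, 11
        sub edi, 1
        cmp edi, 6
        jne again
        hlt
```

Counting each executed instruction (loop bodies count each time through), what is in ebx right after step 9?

-10

mov ebx, 12 → ebx=12
mov edi, 10 → edi=10
sub ebx, 11 → ebx=12-11=1
sub edi, 1 → edi=10-1=9
cmp edi, 6  (cmp 9,6)
jne again: taken
sub ebx, 11 → ebx=1-11=-10
sub edi, 1 → edi=9-1=8
cmp edi, 6  (cmp 8,6)
After step 9: ebx = -10.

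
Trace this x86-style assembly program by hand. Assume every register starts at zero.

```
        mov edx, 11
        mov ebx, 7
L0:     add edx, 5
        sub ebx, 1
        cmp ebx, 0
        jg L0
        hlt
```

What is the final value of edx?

46

after mov edx, 11: edx=11
after mov ebx, 7: ebx=7
after add edx, 5: edx=11+5=16
after sub ebx, 1: ebx=7-1=6
cmp ebx, 0  (cmp 6,0)
jg L0: taken
after add edx, 5: edx=16+5=21
after sub ebx, 1: ebx=6-1=5
cmp ebx, 0  (cmp 5,0)
jg L0: taken
after add edx, 5: edx=21+5=26
after sub ebx, 1: ebx=5-1=4
cmp ebx, 0  (cmp 4,0)
jg L0: taken
after add edx, 5: edx=26+5=31
after sub ebx, 1: ebx=4-1=3
cmp ebx, 0  (cmp 3,0)
jg L0: taken
after add edx, 5: edx=31+5=36
after sub ebx, 1: ebx=3-1=2
cmp ebx, 0  (cmp 2,0)
jg L0: taken
after add edx, 5: edx=36+5=41
after sub ebx, 1: ebx=2-1=1
cmp ebx, 0  (cmp 1,0)
jg L0: taken
after add edx, 5: edx=41+5=46
after sub ebx, 1: ebx=1-1=0
cmp ebx, 0  (cmp 0,0)
jg L0: not taken
halt.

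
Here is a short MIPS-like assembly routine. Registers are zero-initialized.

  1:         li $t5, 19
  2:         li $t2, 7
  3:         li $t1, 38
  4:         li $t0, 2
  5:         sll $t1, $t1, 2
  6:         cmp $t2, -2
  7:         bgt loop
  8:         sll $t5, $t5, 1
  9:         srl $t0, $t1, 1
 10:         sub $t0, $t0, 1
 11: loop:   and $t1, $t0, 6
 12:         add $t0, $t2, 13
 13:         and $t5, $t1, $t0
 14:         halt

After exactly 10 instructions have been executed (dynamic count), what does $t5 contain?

after li $t5, 19: $t5=19
after li $t2, 7: $t2=7
after li $t1, 38: $t1=38
after li $t0, 2: $t0=2
after sll $t1, $t1, 2: $t1=38<<2=152
cmp $t2, -2  (cmp 7,-2)
bgt loop: taken
after and $t1, $t0, 6: $t1=2&6=2
after add $t0, $t2, 13: $t0=7+13=20
after and $t5, $t1, $t0: $t5=2&20=0
After step 10: $t5 = 0.

0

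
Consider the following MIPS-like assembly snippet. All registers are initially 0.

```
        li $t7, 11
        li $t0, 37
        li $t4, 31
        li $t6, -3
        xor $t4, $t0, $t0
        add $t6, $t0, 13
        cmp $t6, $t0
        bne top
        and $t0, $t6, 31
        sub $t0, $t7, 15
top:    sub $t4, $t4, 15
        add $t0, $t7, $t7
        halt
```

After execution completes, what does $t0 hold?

22

after li $t7, 11: $t7=11
after li $t0, 37: $t0=37
after li $t4, 31: $t4=31
after li $t6, -3: $t6=-3
after xor $t4, $t0, $t0: $t4=37^37=0
after add $t6, $t0, 13: $t6=37+13=50
cmp $t6, $t0  (cmp 50,37)
bne top: taken
after sub $t4, $t4, 15: $t4=0-15=-15
after add $t0, $t7, $t7: $t0=11+11=22
halt.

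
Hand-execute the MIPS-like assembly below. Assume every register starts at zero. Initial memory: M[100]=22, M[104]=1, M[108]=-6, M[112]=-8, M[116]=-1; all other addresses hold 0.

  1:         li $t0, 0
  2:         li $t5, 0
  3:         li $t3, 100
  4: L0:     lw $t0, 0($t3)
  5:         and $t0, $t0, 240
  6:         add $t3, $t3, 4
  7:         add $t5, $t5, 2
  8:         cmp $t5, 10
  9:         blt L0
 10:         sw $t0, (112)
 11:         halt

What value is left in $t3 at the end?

120

$t0=0
$t5=0
$t3=100
$t0=M[100]=22
$t0=22&240=16
$t3=100+4=104
$t5=0+2=2
cmp $t5, 10  (cmp 2,10)
blt L0: taken
$t0=M[104]=1
$t0=1&240=0
$t3=104+4=108
$t5=2+2=4
cmp $t5, 10  (cmp 4,10)
blt L0: taken
$t0=M[108]=-6
$t0=(-6)&240=240
$t3=108+4=112
$t5=4+2=6
cmp $t5, 10  (cmp 6,10)
blt L0: taken
$t0=M[112]=-8
$t0=(-8)&240=240
$t3=112+4=116
$t5=6+2=8
cmp $t5, 10  (cmp 8,10)
blt L0: taken
$t0=M[116]=-1
$t0=(-1)&240=240
$t3=116+4=120
$t5=8+2=10
cmp $t5, 10  (cmp 10,10)
blt L0: not taken
sw $t0, (112) → M[112]=240
halt.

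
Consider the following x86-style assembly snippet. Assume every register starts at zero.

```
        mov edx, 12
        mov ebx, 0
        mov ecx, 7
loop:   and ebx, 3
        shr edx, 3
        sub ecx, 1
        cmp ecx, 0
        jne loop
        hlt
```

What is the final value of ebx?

after mov edx, 12: edx=12
after mov ebx, 0: ebx=0
after mov ecx, 7: ecx=7
after and ebx, 3: ebx=0&3=0
after shr edx, 3: edx=12>>3=1
after sub ecx, 1: ecx=7-1=6
cmp ecx, 0  (cmp 6,0)
jne loop: taken
after and ebx, 3: ebx=0&3=0
after shr edx, 3: edx=1>>3=0
after sub ecx, 1: ecx=6-1=5
cmp ecx, 0  (cmp 5,0)
jne loop: taken
after and ebx, 3: ebx=0&3=0
after shr edx, 3: edx=0>>3=0
after sub ecx, 1: ecx=5-1=4
cmp ecx, 0  (cmp 4,0)
jne loop: taken
after and ebx, 3: ebx=0&3=0
after shr edx, 3: edx=0>>3=0
after sub ecx, 1: ecx=4-1=3
cmp ecx, 0  (cmp 3,0)
jne loop: taken
after and ebx, 3: ebx=0&3=0
after shr edx, 3: edx=0>>3=0
after sub ecx, 1: ecx=3-1=2
cmp ecx, 0  (cmp 2,0)
jne loop: taken
after and ebx, 3: ebx=0&3=0
after shr edx, 3: edx=0>>3=0
after sub ecx, 1: ecx=2-1=1
cmp ecx, 0  (cmp 1,0)
jne loop: taken
after and ebx, 3: ebx=0&3=0
after shr edx, 3: edx=0>>3=0
after sub ecx, 1: ecx=1-1=0
cmp ecx, 0  (cmp 0,0)
jne loop: not taken
halt.

0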